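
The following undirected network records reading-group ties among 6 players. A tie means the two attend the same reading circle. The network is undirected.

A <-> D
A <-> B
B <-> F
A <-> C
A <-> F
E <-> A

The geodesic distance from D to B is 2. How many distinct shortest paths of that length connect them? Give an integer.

The shortest distance is 2, and the only length-2 path is D–A–B. So there is exactly 1 shortest path.

1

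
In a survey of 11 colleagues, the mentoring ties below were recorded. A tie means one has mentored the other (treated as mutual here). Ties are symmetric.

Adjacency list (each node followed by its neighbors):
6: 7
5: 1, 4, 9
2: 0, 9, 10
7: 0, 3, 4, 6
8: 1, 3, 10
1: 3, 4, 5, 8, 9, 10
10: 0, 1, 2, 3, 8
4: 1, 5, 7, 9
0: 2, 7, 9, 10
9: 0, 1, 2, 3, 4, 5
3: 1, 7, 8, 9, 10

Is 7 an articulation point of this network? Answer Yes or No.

Yes

Removing 7 leaves {6} with no path to {0, 1, 2, 3, 4, 5, 8, 9, and 10}, so the network splits into 2 components. 7 is a cut vertex.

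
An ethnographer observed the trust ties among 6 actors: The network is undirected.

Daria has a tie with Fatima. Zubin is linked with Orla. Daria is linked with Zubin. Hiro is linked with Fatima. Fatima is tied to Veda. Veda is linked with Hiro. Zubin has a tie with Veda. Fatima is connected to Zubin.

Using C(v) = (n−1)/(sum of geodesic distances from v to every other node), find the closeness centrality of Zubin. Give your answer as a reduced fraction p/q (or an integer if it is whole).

5/6

Distances from Zubin: Daria:1, Fatima:1, Hiro:2, Orla:1, Veda:1. Sum = 6.
n = 6, so closeness = 5/6.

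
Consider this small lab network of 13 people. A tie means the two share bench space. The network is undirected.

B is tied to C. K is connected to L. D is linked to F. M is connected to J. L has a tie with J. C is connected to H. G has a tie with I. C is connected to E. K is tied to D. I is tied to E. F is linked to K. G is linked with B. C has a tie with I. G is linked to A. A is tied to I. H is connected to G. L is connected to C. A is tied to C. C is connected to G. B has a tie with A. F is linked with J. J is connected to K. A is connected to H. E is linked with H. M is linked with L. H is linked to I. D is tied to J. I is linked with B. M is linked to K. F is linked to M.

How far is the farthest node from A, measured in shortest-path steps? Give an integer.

Distances from A: B:1, C:1, D:4, E:2, F:4, G:1, H:1, I:1, J:3, K:3, L:2, M:3.
The largest is 4 (to F and D), so the eccentricity of A is 4.

4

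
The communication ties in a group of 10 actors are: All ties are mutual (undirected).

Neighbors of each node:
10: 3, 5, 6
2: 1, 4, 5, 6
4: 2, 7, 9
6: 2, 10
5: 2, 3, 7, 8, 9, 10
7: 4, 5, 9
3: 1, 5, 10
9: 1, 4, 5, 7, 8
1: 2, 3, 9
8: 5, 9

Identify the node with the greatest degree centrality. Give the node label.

5

Degrees — 1:3, 2:4, 3:3, 4:3, 5:6, 6:2, 7:3, 8:2, 9:5, 10:3.
The maximum is 6, attained only by 5.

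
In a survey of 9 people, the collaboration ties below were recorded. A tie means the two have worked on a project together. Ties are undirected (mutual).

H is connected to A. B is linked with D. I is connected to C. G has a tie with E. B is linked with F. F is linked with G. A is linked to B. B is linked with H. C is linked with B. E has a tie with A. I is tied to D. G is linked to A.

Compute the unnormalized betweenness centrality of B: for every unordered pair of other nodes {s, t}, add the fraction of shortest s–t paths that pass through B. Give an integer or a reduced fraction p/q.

17

Pairs whose geodesics pass through B — A–D: 1; A–F: 1/2; A–C: 1; A–I: 2/2; G–D: 2/2; G–C: 2/2; G–I: 4/4; D–F: 1; D–C: 1/2; D–H: 1; D–E: 1; F–C: 1; F–H: 1; F–I: 2/2 … (+4 more pairs).
All other pairs contribute 0.
Summing the contributions gives betweenness(B) = 17.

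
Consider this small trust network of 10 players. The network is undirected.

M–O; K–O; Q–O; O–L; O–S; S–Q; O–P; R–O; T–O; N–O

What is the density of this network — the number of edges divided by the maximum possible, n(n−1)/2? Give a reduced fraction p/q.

There are 10 edges and 10 nodes, so the maximum possible is C(10,2) = 45.
Density = 10/45 = 2/9.

2/9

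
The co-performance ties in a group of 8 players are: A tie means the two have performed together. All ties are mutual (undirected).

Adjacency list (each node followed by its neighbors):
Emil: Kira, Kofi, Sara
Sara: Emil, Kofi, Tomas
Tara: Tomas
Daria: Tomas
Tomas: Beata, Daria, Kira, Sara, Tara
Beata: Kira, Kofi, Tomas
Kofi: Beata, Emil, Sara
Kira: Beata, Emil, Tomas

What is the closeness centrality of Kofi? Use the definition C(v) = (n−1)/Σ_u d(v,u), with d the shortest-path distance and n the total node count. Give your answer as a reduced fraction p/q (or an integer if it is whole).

Distances from Kofi: Beata:1, Daria:3, Emil:1, Kira:2, Sara:1, Tara:3, Tomas:2. Sum = 13.
n = 8, so closeness = 7/13.

7/13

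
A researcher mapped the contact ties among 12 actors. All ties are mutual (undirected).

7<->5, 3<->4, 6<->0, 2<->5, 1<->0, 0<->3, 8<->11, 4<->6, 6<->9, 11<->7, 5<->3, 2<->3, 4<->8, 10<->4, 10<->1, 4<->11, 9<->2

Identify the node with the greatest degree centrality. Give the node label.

4

Degrees — 0:3, 1:2, 2:3, 3:4, 4:5, 5:3, 6:3, 7:2, 8:2, 9:2, 10:2, 11:3.
The maximum is 5, attained only by 4.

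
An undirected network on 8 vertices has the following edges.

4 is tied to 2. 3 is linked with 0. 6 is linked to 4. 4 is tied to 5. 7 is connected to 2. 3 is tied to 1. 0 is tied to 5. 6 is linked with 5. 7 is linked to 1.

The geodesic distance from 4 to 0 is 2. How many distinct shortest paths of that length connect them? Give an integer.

1

The shortest distance is 2, and the only length-2 path is 4–5–0. So there is exactly 1 shortest path.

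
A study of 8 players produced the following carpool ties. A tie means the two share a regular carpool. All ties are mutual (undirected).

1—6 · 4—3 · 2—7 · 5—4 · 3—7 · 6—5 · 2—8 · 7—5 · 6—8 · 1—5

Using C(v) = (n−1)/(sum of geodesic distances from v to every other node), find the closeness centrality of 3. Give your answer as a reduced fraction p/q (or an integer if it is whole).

Distances from 3: 1:3, 2:2, 4:1, 5:2, 6:3, 7:1, 8:3. Sum = 15.
n = 8, so closeness = 7/15.

7/15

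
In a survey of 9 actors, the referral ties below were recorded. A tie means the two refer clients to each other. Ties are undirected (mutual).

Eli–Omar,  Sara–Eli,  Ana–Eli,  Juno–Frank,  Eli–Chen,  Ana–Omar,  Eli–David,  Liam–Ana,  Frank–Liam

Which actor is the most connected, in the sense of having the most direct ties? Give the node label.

Eli

Degrees — Ana:3, Chen:1, David:1, Eli:5, Frank:2, Juno:1, Liam:2, Omar:2, Sara:1.
The maximum is 5, attained only by Eli.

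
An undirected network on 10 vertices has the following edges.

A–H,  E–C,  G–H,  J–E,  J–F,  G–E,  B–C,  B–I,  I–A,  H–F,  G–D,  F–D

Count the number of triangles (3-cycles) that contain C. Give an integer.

C's neighbors are B and E, but none of them are tied to each other, so no triangle contains C.

0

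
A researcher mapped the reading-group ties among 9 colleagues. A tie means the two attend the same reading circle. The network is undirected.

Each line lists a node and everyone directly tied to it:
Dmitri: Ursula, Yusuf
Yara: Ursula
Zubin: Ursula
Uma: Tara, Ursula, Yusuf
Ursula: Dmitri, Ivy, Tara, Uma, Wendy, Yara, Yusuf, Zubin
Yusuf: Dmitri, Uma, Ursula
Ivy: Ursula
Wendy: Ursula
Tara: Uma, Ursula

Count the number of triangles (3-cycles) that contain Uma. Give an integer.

Uma's neighbors: Tara, Ursula, and Yusuf.
Neighbor pairs that are themselves tied: Uma–Tara–Ursula; Uma–Ursula–Yusuf. Each forms one triangle with Uma, for 2 in total.

2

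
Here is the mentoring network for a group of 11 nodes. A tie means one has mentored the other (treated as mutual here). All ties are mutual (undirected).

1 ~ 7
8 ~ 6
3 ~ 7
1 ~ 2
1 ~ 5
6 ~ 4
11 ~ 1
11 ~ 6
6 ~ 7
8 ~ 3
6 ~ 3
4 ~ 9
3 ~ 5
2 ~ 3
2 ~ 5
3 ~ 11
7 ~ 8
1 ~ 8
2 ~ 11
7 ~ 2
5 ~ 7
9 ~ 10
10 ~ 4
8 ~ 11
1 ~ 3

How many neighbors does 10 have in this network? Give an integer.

2

10 is directly tied to 4 and 9. That is 2 neighbors, so the degree of 10 is 2.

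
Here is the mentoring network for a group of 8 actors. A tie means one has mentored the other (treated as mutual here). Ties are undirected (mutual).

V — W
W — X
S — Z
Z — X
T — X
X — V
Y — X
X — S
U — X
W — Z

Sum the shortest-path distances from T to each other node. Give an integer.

Distances from T: S:2, U:2, V:2, W:2, X:1, Y:2, Z:2.
Sum = 2 + 2 + 2 + 2 + 1 + 2 + 2 = 13.

13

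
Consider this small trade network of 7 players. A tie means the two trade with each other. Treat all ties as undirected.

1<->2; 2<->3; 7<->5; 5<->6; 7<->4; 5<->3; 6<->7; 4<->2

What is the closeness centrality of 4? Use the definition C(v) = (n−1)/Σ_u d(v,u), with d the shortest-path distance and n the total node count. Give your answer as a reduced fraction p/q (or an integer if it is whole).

3/5

Distances from 4: 1:2, 2:1, 3:2, 5:2, 6:2, 7:1. Sum = 10.
n = 7, so closeness = 6/10 = 3/5.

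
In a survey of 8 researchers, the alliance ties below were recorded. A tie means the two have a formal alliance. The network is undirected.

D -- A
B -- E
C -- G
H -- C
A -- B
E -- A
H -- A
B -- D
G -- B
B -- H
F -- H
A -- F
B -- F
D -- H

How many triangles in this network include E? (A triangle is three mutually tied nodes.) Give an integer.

1

E's neighbors: A and B.
Neighbor pairs that are themselves tied: E–A–B. Each forms one triangle with E, for 1 in total.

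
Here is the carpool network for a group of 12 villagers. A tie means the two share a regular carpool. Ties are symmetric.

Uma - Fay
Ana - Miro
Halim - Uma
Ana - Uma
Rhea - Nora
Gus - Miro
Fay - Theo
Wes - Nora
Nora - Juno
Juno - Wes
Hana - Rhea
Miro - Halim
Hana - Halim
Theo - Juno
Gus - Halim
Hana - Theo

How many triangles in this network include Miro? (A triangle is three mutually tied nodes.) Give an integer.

Miro's neighbors: Ana, Gus, and Halim.
Neighbor pairs that are themselves tied: Miro–Gus–Halim. Each forms one triangle with Miro, for 1 in total.

1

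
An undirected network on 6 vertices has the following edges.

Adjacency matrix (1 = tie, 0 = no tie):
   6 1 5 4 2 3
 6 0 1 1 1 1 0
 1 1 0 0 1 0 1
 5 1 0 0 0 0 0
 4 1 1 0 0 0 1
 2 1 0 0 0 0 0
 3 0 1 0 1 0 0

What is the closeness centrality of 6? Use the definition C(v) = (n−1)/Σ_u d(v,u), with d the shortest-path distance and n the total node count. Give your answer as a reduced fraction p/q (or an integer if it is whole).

5/6

Distances from 6: 1:1, 2:1, 3:2, 4:1, 5:1. Sum = 6.
n = 6, so closeness = 5/6.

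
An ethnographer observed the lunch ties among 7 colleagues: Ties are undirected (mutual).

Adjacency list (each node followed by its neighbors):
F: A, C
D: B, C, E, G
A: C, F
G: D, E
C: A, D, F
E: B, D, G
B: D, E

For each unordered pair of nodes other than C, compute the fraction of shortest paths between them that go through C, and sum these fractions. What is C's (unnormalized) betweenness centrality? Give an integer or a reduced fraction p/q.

Pairs whose geodesics pass through C — F–E: 1; F–B: 1; F–D: 1; F–G: 1; A–E: 1; A–B: 1; A–D: 1; A–G: 1.
All other pairs contribute 0.
Summing the contributions gives betweenness(C) = 8.

8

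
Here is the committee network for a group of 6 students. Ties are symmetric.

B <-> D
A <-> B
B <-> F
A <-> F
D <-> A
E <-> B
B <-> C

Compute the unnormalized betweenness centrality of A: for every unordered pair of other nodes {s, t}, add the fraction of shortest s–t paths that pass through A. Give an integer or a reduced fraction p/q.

Pairs whose geodesics pass through A — F–D: 1/2.
All other pairs contribute 0.
Summing the contributions gives betweenness(A) = 1/2.

1/2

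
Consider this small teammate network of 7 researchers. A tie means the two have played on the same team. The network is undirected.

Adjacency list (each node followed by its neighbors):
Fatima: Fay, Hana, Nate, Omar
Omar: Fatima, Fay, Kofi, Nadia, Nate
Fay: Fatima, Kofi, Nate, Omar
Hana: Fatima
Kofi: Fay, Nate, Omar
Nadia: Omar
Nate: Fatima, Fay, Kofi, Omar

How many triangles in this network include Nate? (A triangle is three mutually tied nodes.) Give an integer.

Nate's neighbors: Fatima, Fay, Kofi, and Omar.
Neighbor pairs that are themselves tied: Nate–Fatima–Fay; Nate–Fatima–Omar; Nate–Fay–Kofi; Nate–Fay–Omar; Nate–Kofi–Omar. Each forms one triangle with Nate, for 5 in total.

5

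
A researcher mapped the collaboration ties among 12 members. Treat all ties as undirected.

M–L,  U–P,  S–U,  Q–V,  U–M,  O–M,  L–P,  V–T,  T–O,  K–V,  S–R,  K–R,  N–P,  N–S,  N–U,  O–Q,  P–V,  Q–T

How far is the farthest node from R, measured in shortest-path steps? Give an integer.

Distances from R: K:1, L:4, M:3, N:2, O:4, P:3, Q:3, S:1, T:3, U:2, V:2.
The largest is 4 (to L and O), so the eccentricity of R is 4.

4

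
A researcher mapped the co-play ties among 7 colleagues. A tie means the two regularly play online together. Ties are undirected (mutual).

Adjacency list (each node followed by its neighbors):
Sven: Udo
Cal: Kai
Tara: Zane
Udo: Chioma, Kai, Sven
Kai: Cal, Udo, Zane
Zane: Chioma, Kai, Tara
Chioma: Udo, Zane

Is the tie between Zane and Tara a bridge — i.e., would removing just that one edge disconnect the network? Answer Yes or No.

Yes

Without the Zane–Tara edge there is no alternate route between Zane and Tara, so the network disconnects. It is a bridge.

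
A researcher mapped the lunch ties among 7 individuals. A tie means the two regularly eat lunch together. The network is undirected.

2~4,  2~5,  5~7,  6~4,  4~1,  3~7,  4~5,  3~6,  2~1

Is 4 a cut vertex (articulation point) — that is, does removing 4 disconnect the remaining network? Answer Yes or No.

Even without 4, every remaining node can still reach every other (the residual graph is connected), so 4 is not a cut vertex.

No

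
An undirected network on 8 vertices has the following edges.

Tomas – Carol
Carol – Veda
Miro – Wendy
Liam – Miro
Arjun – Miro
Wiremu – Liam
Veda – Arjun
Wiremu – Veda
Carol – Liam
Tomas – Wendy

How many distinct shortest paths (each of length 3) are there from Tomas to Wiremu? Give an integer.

The shortest distance is 3. The length-3 paths are: Tomas–Carol–Veda–Wiremu; Tomas–Carol–Liam–Wiremu.
That gives 2 distinct shortest paths.

2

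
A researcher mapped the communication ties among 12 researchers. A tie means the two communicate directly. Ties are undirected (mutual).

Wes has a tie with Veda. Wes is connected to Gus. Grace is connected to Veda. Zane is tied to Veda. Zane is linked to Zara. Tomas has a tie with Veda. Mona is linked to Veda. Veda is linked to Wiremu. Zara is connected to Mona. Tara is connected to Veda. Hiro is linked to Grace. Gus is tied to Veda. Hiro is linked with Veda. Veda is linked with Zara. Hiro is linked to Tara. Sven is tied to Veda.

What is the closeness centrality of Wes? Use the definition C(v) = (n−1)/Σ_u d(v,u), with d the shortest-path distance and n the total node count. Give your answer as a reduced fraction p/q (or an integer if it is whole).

11/20

Distances from Wes: Grace:2, Gus:1, Hiro:2, Mona:2, Sven:2, Tara:2, Tomas:2, Veda:1, Wiremu:2, Zane:2, Zara:2. Sum = 20.
n = 12, so closeness = 11/20.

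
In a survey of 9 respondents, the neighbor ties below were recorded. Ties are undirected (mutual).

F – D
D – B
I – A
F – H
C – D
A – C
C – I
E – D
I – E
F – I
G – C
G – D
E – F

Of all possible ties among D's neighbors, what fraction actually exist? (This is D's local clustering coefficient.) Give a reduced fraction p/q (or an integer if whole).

D's neighbors: B, C, E, F, and G (k = 5).
Possible neighbor pairs: C(5,2) = 10. Edges among them: C–G, E–F → e = 2.
Clustering(D) = 2/10 = 1/5.

1/5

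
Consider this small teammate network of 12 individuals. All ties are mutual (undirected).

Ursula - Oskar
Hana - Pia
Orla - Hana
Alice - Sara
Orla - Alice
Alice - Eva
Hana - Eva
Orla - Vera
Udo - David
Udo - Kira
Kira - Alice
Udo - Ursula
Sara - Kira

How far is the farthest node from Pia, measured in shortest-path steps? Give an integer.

Distances from Pia: Alice:3, David:6, Eva:2, Hana:1, Kira:4, Orla:2, Oskar:7, Sara:4, Udo:5, Ursula:6, Vera:3.
The largest is 7 (to Oskar), so the eccentricity of Pia is 7.

7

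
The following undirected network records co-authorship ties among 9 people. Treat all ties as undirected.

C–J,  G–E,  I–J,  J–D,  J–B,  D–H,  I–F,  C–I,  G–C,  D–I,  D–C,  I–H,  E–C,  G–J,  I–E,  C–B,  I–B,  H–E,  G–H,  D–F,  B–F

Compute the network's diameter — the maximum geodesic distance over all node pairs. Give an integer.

Eccentricity of each node (its greatest distance to any other): B:2, C:2, D:2, E:2, F:3, G:3, H:2, I:2, J:2.
The maximum eccentricity is 3, realized for instance by the pair F–G via F – D – J – G. So the diameter is 3.

3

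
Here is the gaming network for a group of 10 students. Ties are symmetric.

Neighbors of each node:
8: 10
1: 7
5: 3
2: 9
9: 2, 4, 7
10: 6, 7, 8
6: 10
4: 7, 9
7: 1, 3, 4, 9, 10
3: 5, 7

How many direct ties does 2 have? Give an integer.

2 is directly tied to 9. That is 1 neighbor, so the degree of 2 is 1.

1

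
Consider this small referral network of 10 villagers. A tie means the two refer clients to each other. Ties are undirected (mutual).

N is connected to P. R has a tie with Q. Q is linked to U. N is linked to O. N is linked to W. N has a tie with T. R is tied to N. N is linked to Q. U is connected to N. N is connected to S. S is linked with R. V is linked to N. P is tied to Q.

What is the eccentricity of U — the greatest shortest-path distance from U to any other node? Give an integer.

2

Distances from U: N:1, O:2, P:2, Q:1, R:2, S:2, T:2, V:2, W:2.
The largest is 2 (to O, R, P, T, W, S, and V), so the eccentricity of U is 2.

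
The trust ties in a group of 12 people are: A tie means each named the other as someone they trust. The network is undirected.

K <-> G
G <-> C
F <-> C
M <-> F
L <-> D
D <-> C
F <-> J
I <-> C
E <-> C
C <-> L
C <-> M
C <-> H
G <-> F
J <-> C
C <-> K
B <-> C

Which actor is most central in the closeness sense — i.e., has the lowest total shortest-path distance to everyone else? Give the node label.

C

Farness (sum of distances to all others) for each node — B:21, C:11, D:20, E:21, F:18, G:19, H:21, I:21, J:20, K:20, L:20, M:20.
The smallest farness is 11, for C, so C has the highest closeness.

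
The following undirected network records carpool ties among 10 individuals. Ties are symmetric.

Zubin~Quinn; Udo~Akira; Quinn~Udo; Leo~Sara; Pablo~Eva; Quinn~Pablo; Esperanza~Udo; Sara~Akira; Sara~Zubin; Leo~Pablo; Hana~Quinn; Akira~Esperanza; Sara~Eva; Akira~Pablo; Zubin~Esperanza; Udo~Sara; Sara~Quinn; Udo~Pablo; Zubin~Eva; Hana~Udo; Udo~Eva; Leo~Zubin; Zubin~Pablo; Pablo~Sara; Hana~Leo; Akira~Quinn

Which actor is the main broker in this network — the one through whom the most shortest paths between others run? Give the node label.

Unnormalized betweenness of each node: Akira:1, Esperanza:9/20, Eva:1/5, Hana:7/12, Leo:7/6, Pablo:49/20, Quinn:127/60, Sara:49/20, Udo:21/4, Zubin:10/3.
Udo has the largest value, 21/4, making it the main broker — the node through which the most shortest paths run.

Udo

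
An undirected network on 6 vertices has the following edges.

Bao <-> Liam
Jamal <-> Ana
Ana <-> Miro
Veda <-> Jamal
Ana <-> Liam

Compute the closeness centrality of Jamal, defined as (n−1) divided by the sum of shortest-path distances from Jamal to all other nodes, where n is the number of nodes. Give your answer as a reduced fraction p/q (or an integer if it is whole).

Distances from Jamal: Ana:1, Bao:3, Liam:2, Miro:2, Veda:1. Sum = 9.
n = 6, so closeness = 5/9.

5/9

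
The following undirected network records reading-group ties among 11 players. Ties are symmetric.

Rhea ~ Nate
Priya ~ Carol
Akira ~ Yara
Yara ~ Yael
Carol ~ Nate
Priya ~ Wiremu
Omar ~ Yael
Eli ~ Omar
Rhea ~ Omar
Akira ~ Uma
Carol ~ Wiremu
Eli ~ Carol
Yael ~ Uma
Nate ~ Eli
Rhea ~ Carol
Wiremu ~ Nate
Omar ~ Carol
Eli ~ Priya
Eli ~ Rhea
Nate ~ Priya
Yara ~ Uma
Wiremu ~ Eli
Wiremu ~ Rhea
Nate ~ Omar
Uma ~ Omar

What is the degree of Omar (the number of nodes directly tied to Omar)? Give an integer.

6

Omar is directly tied to Carol, Eli, Nate, Rhea, Uma, and Yael. That is 6 neighbors, so the degree of Omar is 6.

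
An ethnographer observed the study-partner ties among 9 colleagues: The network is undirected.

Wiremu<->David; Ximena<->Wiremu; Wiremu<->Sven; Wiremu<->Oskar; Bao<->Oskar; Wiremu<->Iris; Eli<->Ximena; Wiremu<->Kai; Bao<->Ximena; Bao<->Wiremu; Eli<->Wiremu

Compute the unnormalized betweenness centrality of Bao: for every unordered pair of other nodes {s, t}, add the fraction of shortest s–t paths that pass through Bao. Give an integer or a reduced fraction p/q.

1/2

Pairs whose geodesics pass through Bao — Oskar–Ximena: 1/2.
All other pairs contribute 0.
Summing the contributions gives betweenness(Bao) = 1/2.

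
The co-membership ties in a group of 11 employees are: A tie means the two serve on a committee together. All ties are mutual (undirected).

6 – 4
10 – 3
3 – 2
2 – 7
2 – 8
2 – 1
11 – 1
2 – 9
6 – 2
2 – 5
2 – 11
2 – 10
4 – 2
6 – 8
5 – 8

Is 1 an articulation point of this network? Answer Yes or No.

Even without 1, every remaining node can still reach every other (the residual graph is connected), so 1 is not a cut vertex.

No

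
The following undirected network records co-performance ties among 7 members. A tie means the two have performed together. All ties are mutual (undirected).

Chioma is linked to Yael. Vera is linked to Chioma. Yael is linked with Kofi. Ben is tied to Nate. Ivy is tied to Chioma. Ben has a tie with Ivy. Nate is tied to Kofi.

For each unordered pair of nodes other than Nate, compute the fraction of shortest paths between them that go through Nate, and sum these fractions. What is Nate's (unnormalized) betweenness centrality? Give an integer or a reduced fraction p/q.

2

Pairs whose geodesics pass through Nate — Ivy–Kofi: 1/2; Yael–Ben: 1/2; Kofi–Ben: 1.
All other pairs contribute 0.
Summing the contributions gives betweenness(Nate) = 2.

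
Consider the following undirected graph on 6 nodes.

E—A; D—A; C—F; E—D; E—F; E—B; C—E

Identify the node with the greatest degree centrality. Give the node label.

E

Degrees — A:2, B:1, C:2, D:2, E:5, F:2.
The maximum is 5, attained only by E.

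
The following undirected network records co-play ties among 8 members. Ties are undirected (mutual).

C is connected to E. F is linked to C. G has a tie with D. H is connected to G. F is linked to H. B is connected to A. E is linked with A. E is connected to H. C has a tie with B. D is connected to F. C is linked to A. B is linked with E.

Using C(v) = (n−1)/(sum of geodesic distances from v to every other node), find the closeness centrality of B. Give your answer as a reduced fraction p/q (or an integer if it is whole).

Distances from B: A:1, C:1, D:3, E:1, F:2, G:3, H:2. Sum = 13.
n = 8, so closeness = 7/13.

7/13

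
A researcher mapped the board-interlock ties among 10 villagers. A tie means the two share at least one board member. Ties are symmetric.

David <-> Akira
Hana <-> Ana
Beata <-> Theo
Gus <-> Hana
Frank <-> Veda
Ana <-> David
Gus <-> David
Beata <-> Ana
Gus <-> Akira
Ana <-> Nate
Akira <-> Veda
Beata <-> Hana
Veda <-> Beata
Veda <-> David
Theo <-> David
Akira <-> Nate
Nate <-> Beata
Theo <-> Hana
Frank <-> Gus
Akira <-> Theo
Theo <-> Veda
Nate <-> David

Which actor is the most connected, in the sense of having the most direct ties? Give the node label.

David

Degrees — Akira:5, Ana:4, Beata:5, David:6, Frank:2, Gus:4, Hana:4, Nate:4, Theo:5, Veda:5.
The maximum is 6, attained only by David.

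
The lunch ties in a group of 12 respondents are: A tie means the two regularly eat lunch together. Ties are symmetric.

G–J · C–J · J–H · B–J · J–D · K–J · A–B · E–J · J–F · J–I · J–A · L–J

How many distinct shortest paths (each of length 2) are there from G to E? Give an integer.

1

The shortest distance is 2, and the only length-2 path is G–J–E. So there is exactly 1 shortest path.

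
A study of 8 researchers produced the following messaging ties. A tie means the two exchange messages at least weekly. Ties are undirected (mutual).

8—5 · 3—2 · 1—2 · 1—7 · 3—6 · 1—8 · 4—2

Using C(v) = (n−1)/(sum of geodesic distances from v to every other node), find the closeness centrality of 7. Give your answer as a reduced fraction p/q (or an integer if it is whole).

7/18

Distances from 7: 1:1, 2:2, 3:3, 4:3, 5:3, 6:4, 8:2. Sum = 18.
n = 8, so closeness = 7/18.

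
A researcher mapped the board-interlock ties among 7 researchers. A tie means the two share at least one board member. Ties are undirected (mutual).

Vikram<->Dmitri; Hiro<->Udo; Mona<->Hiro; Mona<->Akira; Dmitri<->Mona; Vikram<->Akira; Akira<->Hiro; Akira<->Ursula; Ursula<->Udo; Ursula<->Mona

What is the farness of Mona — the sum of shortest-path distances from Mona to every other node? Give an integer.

8

Distances from Mona: Akira:1, Dmitri:1, Hiro:1, Udo:2, Ursula:1, Vikram:2.
Sum = 1 + 1 + 1 + 2 + 1 + 2 = 8.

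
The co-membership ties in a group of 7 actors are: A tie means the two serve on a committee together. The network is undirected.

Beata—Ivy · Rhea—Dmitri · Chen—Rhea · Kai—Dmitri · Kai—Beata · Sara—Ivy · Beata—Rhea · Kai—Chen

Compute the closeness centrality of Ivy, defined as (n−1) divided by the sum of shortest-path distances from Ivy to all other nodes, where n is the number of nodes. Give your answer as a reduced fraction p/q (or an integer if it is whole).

1/2

Distances from Ivy: Beata:1, Chen:3, Dmitri:3, Kai:2, Rhea:2, Sara:1. Sum = 12.
n = 7, so closeness = 6/12 = 1/2.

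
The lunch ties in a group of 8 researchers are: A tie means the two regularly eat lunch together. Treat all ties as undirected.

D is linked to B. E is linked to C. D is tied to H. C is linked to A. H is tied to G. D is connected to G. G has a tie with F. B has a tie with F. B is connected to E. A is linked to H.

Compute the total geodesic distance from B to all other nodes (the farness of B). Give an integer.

12

Distances from B: A:3, C:2, D:1, E:1, F:1, G:2, H:2.
Sum = 3 + 2 + 1 + 1 + 1 + 2 + 2 = 12.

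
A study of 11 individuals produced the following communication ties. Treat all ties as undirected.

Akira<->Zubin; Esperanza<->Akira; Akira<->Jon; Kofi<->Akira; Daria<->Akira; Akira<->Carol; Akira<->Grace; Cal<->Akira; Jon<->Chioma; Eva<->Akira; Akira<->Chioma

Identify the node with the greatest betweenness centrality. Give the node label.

Akira

Unnormalized betweenness of each node: Akira:44, Cal:0, Carol:0, Chioma:0, Daria:0, Esperanza:0, Eva:0, Grace:0, Jon:0, Kofi:0, Zubin:0.
Akira has the largest value, 44, making it the main broker — the node through which the most shortest paths run.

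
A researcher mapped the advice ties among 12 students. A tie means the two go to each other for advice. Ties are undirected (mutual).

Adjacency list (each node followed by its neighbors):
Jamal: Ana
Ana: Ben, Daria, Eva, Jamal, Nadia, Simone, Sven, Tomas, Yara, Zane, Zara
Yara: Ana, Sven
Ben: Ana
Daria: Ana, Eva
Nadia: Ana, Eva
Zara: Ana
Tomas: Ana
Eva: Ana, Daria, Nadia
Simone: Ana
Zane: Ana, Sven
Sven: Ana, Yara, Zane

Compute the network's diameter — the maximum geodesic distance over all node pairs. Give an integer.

Eccentricity of each node (its greatest distance to any other): Ana:1, Ben:2, Daria:2, Eva:2, Jamal:2, Nadia:2, Simone:2, Sven:2, Tomas:2, Yara:2, Zane:2, Zara:2.
The maximum eccentricity is 2, realized for instance by the pair Daria–Nadia via Daria – Ana – Nadia. So the diameter is 2.

2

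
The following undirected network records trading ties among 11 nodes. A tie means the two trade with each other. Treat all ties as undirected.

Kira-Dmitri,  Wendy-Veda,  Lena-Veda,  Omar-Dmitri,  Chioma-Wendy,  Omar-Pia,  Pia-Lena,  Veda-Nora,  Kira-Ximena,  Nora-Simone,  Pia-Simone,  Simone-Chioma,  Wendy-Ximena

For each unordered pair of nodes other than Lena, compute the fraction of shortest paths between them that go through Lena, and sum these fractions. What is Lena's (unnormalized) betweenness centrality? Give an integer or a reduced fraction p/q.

11/3

Pairs whose geodesics pass through Lena — Veda–Dmitri: 1/2; Veda–Omar: 1; Veda–Pia: 1; Wendy–Omar: 1/3; Wendy–Pia: 1/2; Ximena–Pia: 1/3.
All other pairs contribute 0.
Summing the contributions gives betweenness(Lena) = 11/3.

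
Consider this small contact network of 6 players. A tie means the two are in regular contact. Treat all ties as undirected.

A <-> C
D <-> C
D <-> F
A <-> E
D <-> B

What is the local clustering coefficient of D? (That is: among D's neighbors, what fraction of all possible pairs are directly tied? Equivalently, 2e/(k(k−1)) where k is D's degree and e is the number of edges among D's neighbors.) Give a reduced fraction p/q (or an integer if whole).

D's neighbors: B, C, and F (k = 3).
Possible neighbor pairs: C(3,2) = 3. Edges among them: none → e = 0.
Clustering(D) = 0/3 = 0.

0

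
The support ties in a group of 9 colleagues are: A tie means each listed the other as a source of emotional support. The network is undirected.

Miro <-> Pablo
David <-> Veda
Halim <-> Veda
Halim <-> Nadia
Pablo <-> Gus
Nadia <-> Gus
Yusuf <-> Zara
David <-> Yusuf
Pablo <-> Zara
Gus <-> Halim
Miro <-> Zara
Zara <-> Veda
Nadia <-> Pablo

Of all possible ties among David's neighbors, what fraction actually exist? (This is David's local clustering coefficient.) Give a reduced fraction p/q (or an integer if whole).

0

David's neighbors: Veda and Yusuf (k = 2).
Possible neighbor pairs: C(2,2) = 1. Edges among them: none → e = 0.
Clustering(David) = 0/1.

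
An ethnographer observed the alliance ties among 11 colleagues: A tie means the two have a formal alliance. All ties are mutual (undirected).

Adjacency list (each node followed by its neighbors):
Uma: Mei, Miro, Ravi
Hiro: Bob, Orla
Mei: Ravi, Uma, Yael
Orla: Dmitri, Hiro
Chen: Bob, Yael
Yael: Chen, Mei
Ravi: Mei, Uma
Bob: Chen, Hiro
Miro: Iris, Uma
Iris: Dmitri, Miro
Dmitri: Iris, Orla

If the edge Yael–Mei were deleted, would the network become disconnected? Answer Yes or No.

Even without that edge, Yael still reaches Mei via Yael – Chen – Bob – Hiro – Orla – Dmitri – Iris – Miro – Uma – Mei, so the network stays connected. Not a bridge.

No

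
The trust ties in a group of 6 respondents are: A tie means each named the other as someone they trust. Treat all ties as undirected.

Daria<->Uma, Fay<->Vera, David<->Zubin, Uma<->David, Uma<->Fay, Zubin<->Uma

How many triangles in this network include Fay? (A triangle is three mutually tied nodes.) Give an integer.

Fay's neighbors are Uma and Vera, but none of them are tied to each other, so no triangle contains Fay.

0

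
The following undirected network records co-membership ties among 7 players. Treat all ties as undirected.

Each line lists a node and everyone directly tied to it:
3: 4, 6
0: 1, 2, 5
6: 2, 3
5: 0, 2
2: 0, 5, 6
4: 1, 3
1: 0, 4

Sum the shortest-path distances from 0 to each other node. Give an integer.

Distances from 0: 1:1, 2:1, 3:3, 4:2, 5:1, 6:2.
Sum = 1 + 1 + 3 + 2 + 1 + 2 = 10.

10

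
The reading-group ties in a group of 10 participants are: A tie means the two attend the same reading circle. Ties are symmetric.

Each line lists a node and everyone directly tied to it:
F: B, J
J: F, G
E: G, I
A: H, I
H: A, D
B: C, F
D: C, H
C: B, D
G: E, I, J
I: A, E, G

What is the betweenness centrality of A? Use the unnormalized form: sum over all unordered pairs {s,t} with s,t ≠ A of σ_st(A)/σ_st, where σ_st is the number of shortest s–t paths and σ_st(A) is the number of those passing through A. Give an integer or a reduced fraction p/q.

Pairs whose geodesics pass through A — E–H: 1; E–D: 1; E–C: 1/2; I–H: 1; I–D: 1; I–C: 1; H–J: 1; H–G: 1; D–G: 1.
All other pairs contribute 0.
Summing the contributions gives betweenness(A) = 17/2.

17/2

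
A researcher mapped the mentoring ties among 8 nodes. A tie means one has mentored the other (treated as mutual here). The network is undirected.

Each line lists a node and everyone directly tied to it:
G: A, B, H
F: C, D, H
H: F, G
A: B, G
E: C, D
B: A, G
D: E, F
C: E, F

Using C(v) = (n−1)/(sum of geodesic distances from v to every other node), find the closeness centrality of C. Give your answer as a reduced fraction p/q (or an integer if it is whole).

7/17

Distances from C: A:4, B:4, D:2, E:1, F:1, G:3, H:2. Sum = 17.
n = 8, so closeness = 7/17.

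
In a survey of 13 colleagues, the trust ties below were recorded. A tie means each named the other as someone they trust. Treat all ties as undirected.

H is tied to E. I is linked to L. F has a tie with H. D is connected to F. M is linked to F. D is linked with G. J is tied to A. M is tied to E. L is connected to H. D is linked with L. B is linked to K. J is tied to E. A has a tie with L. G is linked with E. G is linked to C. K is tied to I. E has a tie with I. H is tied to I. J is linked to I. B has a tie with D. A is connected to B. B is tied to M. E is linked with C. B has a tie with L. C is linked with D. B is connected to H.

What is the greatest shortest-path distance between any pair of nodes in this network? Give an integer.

3

Eccentricity of each node (its greatest distance to any other): A:3, B:2, C:3, D:3, E:2, F:3, G:3, H:2, I:2, J:3, K:3, L:2, M:2.
The maximum eccentricity is 3, realized for instance by the pair G–A via G – E – J – A. So the diameter is 3.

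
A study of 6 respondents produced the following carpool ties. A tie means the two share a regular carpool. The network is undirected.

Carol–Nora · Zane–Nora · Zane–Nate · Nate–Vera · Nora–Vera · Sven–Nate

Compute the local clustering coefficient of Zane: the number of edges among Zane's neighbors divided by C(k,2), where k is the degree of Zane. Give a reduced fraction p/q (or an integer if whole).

0

Zane's neighbors: Nate and Nora (k = 2).
Possible neighbor pairs: C(2,2) = 1. Edges among them: none → e = 0.
Clustering(Zane) = 0/1.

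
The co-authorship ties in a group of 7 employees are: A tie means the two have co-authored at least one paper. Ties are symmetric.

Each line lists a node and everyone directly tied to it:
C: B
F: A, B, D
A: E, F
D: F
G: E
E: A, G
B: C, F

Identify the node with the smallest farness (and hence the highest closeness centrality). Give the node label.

F

Farness (sum of distances to all others) for each node — A:11, B:13, C:18, D:15, E:14, F:10, G:19.
The smallest farness is 10, for F, so F has the highest closeness.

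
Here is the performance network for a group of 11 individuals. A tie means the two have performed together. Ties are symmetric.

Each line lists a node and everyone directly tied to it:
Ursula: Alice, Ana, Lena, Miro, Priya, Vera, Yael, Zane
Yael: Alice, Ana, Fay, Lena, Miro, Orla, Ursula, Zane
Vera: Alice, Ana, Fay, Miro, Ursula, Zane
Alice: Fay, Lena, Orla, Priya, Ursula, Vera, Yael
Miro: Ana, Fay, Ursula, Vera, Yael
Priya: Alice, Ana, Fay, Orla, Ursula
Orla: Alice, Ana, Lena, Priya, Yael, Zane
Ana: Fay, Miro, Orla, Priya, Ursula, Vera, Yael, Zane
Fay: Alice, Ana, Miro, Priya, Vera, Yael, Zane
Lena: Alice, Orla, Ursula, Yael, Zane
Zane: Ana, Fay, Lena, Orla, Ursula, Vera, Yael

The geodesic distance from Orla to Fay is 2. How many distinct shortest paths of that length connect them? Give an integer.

The shortest distance is 2. The length-2 paths are: Orla–Zane–Fay; Orla–Ana–Fay; Orla–Alice–Fay; Orla–Priya–Fay; Orla–Yael–Fay.
That gives 5 distinct shortest paths.

5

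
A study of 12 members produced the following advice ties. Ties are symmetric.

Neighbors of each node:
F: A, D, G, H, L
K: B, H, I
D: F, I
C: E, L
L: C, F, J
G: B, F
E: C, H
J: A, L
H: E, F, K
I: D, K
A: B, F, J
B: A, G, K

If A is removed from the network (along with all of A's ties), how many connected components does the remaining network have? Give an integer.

1

A's neighbors (B, F, and J) remain reachable from one another through other ties, so the rest of the network stays in one piece.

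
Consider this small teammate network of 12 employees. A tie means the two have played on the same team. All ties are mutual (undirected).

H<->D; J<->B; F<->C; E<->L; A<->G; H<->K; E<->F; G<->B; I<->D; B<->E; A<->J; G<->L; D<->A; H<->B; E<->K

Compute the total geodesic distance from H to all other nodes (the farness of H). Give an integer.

23

Distances from H: A:2, B:1, C:4, D:1, E:2, F:3, G:2, I:2, J:2, K:1, L:3.
Sum = 2 + 1 + 4 + 1 + 2 + 3 + 2 + 2 + 2 + 1 + 3 = 23.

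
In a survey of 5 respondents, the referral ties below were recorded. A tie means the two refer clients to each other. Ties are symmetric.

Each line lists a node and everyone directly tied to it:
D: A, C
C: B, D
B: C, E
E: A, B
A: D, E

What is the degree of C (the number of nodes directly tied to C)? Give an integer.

2

C is directly tied to B and D. That is 2 neighbors, so the degree of C is 2.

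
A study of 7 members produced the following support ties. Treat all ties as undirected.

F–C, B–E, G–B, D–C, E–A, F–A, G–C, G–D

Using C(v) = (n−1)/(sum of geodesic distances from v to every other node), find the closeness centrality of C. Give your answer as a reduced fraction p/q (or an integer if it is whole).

Distances from C: A:2, B:2, D:1, E:3, F:1, G:1. Sum = 10.
n = 7, so closeness = 6/10 = 3/5.

3/5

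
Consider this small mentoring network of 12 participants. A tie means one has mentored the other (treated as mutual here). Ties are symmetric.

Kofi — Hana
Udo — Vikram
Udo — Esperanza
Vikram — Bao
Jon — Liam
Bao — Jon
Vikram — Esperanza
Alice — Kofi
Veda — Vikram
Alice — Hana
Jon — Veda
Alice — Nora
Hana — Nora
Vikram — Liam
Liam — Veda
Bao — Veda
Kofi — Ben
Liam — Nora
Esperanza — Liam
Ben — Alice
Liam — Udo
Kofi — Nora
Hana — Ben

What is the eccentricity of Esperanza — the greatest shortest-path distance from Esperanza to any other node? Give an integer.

4

Distances from Esperanza: Alice:3, Bao:2, Ben:4, Hana:3, Jon:2, Kofi:3, Liam:1, Nora:2, Udo:1, Veda:2, Vikram:1.
The largest is 4 (to Ben), so the eccentricity of Esperanza is 4.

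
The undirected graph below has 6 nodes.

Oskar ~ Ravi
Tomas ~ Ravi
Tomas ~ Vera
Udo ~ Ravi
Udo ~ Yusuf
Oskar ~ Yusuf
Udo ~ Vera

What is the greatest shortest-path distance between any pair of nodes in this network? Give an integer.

3

Eccentricity of each node (its greatest distance to any other): Oskar:3, Ravi:2, Tomas:3, Udo:2, Vera:3, Yusuf:3.
The maximum eccentricity is 3, realized for instance by the pair Yusuf–Tomas via Yusuf – Udo – Vera – Tomas. So the diameter is 3.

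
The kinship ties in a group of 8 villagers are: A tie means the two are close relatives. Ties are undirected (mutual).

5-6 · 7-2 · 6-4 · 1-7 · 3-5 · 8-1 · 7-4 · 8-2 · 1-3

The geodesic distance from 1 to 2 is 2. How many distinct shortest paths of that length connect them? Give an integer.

2

The shortest distance is 2. The length-2 paths are: 1–8–2; 1–7–2.
That gives 2 distinct shortest paths.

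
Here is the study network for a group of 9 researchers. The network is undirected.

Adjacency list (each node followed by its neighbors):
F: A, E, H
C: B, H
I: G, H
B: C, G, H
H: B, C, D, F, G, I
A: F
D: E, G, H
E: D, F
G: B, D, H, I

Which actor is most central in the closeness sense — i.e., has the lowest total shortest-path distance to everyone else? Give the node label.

Farness (sum of distances to all others) for each node — A:20, B:15, C:16, D:14, E:17, F:13, G:13, H:10, I:16.
The smallest farness is 10, for H, so H has the highest closeness.

H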